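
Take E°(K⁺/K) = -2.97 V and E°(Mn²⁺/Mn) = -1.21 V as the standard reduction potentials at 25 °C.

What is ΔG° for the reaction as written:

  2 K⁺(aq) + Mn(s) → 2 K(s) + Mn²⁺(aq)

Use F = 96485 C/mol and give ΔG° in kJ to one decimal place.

+339.6 kJ

As written, K⁺/K is reduced (cathode) and Mn²⁺/Mn is oxidised (anode), so E°cell = (-2.97) − (-1.21) = -1.76 V.
Balancing electrons gives n = 2.
ΔG° = −nFE° = −(2)(96485)(-1.76) = 339,627 J = +339.6 kJ.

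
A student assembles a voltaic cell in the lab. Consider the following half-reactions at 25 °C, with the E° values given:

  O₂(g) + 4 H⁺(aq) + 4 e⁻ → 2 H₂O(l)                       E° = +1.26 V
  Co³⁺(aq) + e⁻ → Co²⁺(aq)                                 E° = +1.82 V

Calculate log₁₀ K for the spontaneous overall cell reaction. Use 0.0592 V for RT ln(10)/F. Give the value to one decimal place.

Cathode: Co³⁺/Co²⁺; anode: O₂/H₂O. E°cell = +0.56 V, n = 4.
log K = nE°cell / 0.0592 = (4)(+0.56) / 0.0592 = 37.8.

37.8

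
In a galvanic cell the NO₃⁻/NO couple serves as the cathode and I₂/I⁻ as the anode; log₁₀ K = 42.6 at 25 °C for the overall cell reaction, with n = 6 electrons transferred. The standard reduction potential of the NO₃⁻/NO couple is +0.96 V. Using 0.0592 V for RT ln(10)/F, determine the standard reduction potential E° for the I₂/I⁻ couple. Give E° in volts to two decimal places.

+0.54 V

E°cell = (0.0592/n)·log K = (0.0592/6)(42.6) = +0.420 V.
Since NO₃⁻/NO is the cathode and I₂/I⁻ the anode, E°cell = E°(NO₃⁻/NO) − E°(I₂/I⁻).
So E°(I₂/I⁻) = E°(NO₃⁻/NO) − E°cell = (+0.96) − (+0.420) = +0.54 V.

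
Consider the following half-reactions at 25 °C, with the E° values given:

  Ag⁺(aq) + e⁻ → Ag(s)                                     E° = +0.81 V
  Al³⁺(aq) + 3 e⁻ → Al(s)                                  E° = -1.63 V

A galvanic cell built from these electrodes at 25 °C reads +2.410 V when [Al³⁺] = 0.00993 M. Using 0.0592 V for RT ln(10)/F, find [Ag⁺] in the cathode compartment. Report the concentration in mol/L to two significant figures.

Ag⁺/Ag is the cathode, Al³⁺/Al the anode: E°cell = +2.44 V, n = 3.
Overall reaction: 3 Ag⁺(aq) + Al(s) → 3 Ag(s) + Al³⁺(aq); Q = [Al³⁺]^1/[Ag⁺]^3.
From E = E° − (0.0592/n) log Q: log Q = (E° − E)·n/0.0592 = (+2.44 − (+2.410))·3/0.0592 = 1.5203.
So 3·log[Ag⁺] = 1·log(0.00993) − log Q = -2.0031 − (1.5203) = -3.5234; log[Ag⁺] = -3.5234 / 3 = -1.1745; [Ag⁺] = 10^(-1.1745) ≈ 0.067 M.

0.067 M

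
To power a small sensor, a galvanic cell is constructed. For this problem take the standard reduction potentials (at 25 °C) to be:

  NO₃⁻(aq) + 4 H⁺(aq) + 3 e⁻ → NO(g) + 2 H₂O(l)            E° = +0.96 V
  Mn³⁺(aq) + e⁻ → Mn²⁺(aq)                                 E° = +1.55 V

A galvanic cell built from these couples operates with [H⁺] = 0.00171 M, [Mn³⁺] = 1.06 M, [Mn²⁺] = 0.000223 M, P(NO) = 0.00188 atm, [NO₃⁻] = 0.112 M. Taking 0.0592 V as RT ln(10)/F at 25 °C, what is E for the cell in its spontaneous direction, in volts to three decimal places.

+0.991 V

Mn³⁺/Mn²⁺ is the cathode (higher E°), NO₃⁻/NO the anode: E°cell = +1.55 − (+0.96) = +0.59 V, n = 3.
Overall: 3 Mn³⁺(aq) + NO(g) + 2 H₂O(l) → 3 Mn²⁺(aq) + NO₃⁻(aq) + 4 H⁺(aq)
Q = [Mn²⁺]^3·[NO₃⁻]·[H⁺]^4 / ([Mn³⁺]^3·P(NO)); log Q = -20.324.
E = E° − (0.0592/n) log Q = +0.59 − (0.0592/3)(-20.324) = +0.991 V.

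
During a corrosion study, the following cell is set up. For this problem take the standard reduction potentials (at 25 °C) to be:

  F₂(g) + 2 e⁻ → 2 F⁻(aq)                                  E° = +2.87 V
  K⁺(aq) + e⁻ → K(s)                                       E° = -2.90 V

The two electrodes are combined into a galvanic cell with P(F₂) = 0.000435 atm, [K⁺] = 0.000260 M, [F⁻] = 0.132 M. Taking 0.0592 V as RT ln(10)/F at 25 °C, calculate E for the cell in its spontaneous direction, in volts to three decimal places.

F₂/F⁻ is the cathode (higher E°), K⁺/K the anode: E°cell = +2.87 − (-2.90) = +5.77 V, n = 2.
Overall: F₂(g) + 2 K(s) → 2 F⁻(aq) + 2 K⁺(aq)
Q = [F⁻]^2·[K⁺]^2 / (P(F₂)); log Q = -5.567.
E = E° − (0.0592/n) log Q = +5.77 − (0.0592/2)(-5.567) = +5.935 V.

+5.935 V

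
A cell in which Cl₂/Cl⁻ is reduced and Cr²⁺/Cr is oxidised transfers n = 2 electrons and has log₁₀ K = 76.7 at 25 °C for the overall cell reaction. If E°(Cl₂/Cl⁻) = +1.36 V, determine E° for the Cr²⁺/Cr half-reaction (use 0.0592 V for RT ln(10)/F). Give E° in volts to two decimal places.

E°cell = (0.0592/n)·log K = (0.0592/2)(76.7) = +2.270 V.
Since Cl₂/Cl⁻ is the cathode and Cr²⁺/Cr the anode, E°cell = E°(Cl₂/Cl⁻) − E°(Cr²⁺/Cr).
So E°(Cr²⁺/Cr) = E°(Cl₂/Cl⁻) − E°cell = (+1.36) − (+2.270) = -0.91 V.

-0.91 V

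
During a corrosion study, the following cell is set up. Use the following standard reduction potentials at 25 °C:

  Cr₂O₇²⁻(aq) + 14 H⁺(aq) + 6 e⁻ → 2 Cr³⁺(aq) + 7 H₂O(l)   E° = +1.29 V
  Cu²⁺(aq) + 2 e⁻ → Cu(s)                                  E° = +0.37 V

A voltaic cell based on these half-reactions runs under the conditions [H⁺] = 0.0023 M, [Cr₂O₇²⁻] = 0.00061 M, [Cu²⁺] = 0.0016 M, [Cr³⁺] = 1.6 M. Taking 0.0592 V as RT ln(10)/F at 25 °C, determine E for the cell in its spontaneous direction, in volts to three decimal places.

Cr₂O₇²⁻/Cr³⁺ is the cathode (higher E°), Cu²⁺/Cu the anode: E°cell = +1.29 − (+0.37) = +0.92 V, n = 6.
Overall: Cr₂O₇²⁻(aq) + 14 H⁺(aq) + 3 Cu(s) → 2 Cr³⁺(aq) + 7 H₂O(l) + 3 Cu²⁺(aq)
Q = [Cr³⁺]^2·[Cu²⁺]^3 / ([Cr₂O₇²⁻]·[H⁺]^14); log Q = 32.171.
E = E° − (0.0592/n) log Q = +0.92 − (0.0592/6)(32.171) = +0.603 V.

+0.603 V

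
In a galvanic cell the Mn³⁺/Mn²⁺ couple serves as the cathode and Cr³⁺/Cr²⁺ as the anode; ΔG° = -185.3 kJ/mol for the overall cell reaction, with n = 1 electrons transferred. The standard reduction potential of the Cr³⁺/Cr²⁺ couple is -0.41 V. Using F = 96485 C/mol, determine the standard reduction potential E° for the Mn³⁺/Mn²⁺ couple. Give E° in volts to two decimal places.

E°cell = −ΔG°/(nF) = −(-185.3×10³)/((1)(96485)) = +1.921 V.
Since Mn³⁺/Mn²⁺ is the cathode and Cr³⁺/Cr²⁺ the anode, E°cell = E°(Mn³⁺/Mn²⁺) − E°(Cr³⁺/Cr²⁺).
So E°(Mn³⁺/Mn²⁺) = E°cell + E°(Cr³⁺/Cr²⁺) = +1.921 + (-0.41) = +1.51 V.

+1.51 V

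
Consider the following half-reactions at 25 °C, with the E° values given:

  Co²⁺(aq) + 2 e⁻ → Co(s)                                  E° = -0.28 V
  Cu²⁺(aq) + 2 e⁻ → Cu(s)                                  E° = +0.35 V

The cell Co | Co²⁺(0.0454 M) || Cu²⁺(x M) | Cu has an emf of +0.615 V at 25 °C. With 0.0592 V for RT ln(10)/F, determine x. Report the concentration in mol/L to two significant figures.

0.014 M

Cu²⁺/Cu is the cathode, Co²⁺/Co the anode: E°cell = +0.63 V, n = 2.
Overall reaction: Cu²⁺(aq) + Co(s) → Cu(s) + Co²⁺(aq); Q = [Co²⁺]^1/[Cu²⁺]^1.
From E = E° − (0.0592/n) log Q: log Q = (E° − E)·n/0.0592 = (+0.63 − (+0.615))·2/0.0592 = 0.5068.
So 1·log[Cu²⁺] = 1·log(0.0454) − log Q = -1.3429 − (0.5068) = -1.8497; [Cu²⁺] = 10^(-1.8497) ≈ 0.014 M.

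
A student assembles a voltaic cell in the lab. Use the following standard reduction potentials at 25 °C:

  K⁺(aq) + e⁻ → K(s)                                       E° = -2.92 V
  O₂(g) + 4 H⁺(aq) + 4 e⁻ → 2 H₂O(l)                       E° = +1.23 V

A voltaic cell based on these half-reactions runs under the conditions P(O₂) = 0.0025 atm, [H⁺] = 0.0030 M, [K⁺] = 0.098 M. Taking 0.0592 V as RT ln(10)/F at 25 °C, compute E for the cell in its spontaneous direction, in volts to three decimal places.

O₂/H₂O is the cathode (higher E°), K⁺/K the anode: E°cell = +1.23 − (-2.92) = +4.15 V, n = 4.
Overall: O₂(g) + 4 H⁺(aq) + 4 K(s) → 2 H₂O(l) + 4 K⁺(aq)
Q = [K⁺]^4 / (P(O₂)·[H⁺]^4); log Q = 8.658.
E = E° − (0.0592/n) log Q = +4.15 − (0.0592/4)(8.658) = +4.022 V.

+4.022 V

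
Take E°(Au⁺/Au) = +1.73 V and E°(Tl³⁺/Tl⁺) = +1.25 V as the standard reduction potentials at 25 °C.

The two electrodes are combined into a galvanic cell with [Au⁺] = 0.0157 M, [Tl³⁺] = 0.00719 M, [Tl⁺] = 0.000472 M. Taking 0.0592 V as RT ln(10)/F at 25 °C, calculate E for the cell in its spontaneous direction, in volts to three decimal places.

+0.338 V

Au⁺/Au is the cathode (higher E°), Tl³⁺/Tl⁺ the anode: E°cell = +1.73 − (+1.25) = +0.48 V, n = 2.
Overall: 2 Au⁺(aq) + Tl⁺(aq) → 2 Au(s) + Tl³⁺(aq)
Q = [Tl³⁺] / ([Au⁺]^2·[Tl⁺]); log Q = 4.791.
E = E° − (0.0592/n) log Q = +0.48 − (0.0592/2)(4.791) = +0.338 V.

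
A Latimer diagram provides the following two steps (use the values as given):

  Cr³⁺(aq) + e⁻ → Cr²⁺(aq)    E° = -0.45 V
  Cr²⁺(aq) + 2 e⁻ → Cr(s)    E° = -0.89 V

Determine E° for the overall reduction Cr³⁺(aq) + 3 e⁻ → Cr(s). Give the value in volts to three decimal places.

-0.743 V

Standard free energies of sequential steps add: ΔG°₃ = ΔG°₁ + ΔG°₂, so n₃E°₃ = n₁E°₁ + n₂E°₂.
E°₃ = (1×-0.45 + 2×-0.89) / 3 = (-2.230) / 3 = -0.743 V.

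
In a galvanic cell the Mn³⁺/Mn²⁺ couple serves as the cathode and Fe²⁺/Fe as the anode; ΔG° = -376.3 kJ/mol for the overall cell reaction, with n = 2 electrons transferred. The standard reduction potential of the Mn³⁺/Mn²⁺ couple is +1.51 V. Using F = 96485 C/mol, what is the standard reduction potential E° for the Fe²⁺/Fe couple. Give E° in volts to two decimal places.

E°cell = −ΔG°/(nF) = −(-376.3×10³)/((2)(96485)) = +1.950 V.
Since Mn³⁺/Mn²⁺ is the cathode and Fe²⁺/Fe the anode, E°cell = E°(Mn³⁺/Mn²⁺) − E°(Fe²⁺/Fe).
So E°(Fe²⁺/Fe) = E°(Mn³⁺/Mn²⁺) − E°cell = (+1.51) − (+1.950) = -0.44 V.

-0.44 V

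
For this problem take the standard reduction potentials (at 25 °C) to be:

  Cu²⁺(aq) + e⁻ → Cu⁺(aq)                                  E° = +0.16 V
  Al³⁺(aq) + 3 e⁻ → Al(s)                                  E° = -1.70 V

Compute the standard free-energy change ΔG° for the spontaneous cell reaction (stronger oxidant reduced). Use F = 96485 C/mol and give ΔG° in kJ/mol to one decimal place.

-538.4 kJ/mol

Cu²⁺/Cu⁺ (E° = +0.16 V) is the cathode; Al³⁺/Al (E° = -1.70 V) is the anode, so E°cell = +1.86 V.
Balancing electrons gives n = 3 (lcm of 1 and 3).
ΔG° = −nFE° = −(3)(96485)(+1.86) = -538,386 J = -538.4 kJ/mol.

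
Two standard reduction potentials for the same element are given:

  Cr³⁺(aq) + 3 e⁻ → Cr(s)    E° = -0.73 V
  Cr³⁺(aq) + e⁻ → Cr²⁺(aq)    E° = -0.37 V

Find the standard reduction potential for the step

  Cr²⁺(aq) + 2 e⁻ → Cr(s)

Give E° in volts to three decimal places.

-0.910 V

Sequential free energies add, so n₃E°₃ = n₁E°₁ + n₂E°₂.
With n₃ = 3, and the known step contributing 1×(-0.37) V, the unknown satisfies 2·E° = 3×(-0.73) − 1×(-0.37) = -1.820.
E° = -1.820 / 2 = -0.910 V.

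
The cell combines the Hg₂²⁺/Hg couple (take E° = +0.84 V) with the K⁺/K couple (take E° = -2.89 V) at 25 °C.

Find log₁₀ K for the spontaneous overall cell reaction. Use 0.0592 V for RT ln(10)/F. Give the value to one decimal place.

Cathode: Hg₂²⁺/Hg; anode: K⁺/K. E°cell = +3.73 V, n = 2.
log K = nE°cell / 0.0592 = (2)(+3.73) / 0.0592 = 126.0.

126.0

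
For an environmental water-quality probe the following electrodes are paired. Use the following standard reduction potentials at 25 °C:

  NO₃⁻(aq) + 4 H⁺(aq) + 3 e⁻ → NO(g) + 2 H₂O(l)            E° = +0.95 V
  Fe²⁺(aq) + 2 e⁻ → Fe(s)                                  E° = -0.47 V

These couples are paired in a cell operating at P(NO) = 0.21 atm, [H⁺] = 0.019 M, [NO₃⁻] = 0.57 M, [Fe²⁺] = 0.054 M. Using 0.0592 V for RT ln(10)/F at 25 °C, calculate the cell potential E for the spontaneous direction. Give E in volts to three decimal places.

+1.330 V

NO₃⁻/NO is the cathode (higher E°), Fe²⁺/Fe the anode: E°cell = +0.95 − (-0.47) = +1.42 V, n = 6.
Overall: 2 NO₃⁻(aq) + 8 H⁺(aq) + 3 Fe(s) → 2 NO(g) + 4 H₂O(l) + 3 Fe²⁺(aq)
Q = P(NO)^2·[Fe²⁺]^3 / ([NO₃⁻]^2·[H⁺]^8); log Q = 9.100.
E = E° − (0.0592/n) log Q = +1.42 − (0.0592/6)(9.100) = +1.330 V.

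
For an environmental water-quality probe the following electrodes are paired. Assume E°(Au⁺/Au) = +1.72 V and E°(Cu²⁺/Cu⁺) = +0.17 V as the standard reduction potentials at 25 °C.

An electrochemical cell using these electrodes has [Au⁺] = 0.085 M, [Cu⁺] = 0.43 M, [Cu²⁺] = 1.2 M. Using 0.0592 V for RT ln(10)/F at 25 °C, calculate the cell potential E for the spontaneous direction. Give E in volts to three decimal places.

+1.460 V

Au⁺/Au is the cathode (higher E°), Cu²⁺/Cu⁺ the anode: E°cell = +1.72 − (+0.17) = +1.55 V, n = 1.
Overall: Au⁺(aq) + Cu⁺(aq) → Au(s) + Cu²⁺(aq)
Q = [Cu²⁺] / ([Au⁺]·[Cu⁺]); log Q = 1.516.
E = E° − (0.0592/n) log Q = +1.55 − (0.0592/1)(1.516) = +1.460 V.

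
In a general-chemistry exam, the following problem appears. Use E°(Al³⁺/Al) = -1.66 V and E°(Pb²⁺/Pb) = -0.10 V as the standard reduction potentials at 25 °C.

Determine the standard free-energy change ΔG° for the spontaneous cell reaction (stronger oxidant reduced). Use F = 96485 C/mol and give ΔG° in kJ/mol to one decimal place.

-903.1 kJ/mol

Pb²⁺/Pb (E° = -0.10 V) is the cathode; Al³⁺/Al (E° = -1.66 V) is the anode, so E°cell = +1.56 V.
Balancing electrons gives n = 6 (lcm of 2 and 3).
ΔG° = −nFE° = −(6)(96485)(+1.56) = -903,100 J = -903.1 kJ/mol.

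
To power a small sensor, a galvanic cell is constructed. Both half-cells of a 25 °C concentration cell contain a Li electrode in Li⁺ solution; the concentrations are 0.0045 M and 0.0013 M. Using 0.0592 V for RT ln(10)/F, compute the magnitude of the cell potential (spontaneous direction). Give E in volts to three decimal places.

+0.032 V

For a concentration cell E°cell = 0. The 0.0045 M side is the cathode (reduction is favoured where [Li⁺] is higher).
With n = 1, E = −(0.0592/1) log([Li⁺]ₐₙ/[Li⁺]꜀ₐₜ) = −(0.0592/1) log(0.0013/0.0045) = −(0.0592/1)(-0.539) = +0.032 V.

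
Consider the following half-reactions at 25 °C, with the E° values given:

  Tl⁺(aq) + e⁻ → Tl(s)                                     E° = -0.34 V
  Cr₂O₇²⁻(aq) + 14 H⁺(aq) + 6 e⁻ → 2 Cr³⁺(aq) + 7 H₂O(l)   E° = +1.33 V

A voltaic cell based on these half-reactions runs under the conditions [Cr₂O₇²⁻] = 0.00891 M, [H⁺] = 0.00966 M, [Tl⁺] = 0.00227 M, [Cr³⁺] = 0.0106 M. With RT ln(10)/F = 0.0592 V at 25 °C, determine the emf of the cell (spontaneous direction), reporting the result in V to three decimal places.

+1.567 V

Cr₂O₇²⁻/Cr³⁺ is the cathode (higher E°), Tl⁺/Tl the anode: E°cell = +1.33 − (-0.34) = +1.67 V, n = 6.
Overall: Cr₂O₇²⁻(aq) + 14 H⁺(aq) + 6 Tl(s) → 2 Cr³⁺(aq) + 7 H₂O(l) + 6 Tl⁺(aq)
Q = [Cr³⁺]^2·[Tl⁺]^6 / ([Cr₂O₇²⁻]·[H⁺]^14); log Q = 10.447.
E = E° − (0.0592/n) log Q = +1.67 − (0.0592/6)(10.447) = +1.567 V.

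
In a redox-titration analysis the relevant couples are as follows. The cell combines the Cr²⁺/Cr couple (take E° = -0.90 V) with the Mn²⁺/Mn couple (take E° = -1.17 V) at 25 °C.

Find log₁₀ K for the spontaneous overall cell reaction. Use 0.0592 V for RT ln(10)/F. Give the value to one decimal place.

9.1

Cathode: Cr²⁺/Cr; anode: Mn²⁺/Mn. E°cell = +0.27 V, n = 2.
log K = nE°cell / 0.0592 = (2)(+0.27) / 0.0592 = 9.1.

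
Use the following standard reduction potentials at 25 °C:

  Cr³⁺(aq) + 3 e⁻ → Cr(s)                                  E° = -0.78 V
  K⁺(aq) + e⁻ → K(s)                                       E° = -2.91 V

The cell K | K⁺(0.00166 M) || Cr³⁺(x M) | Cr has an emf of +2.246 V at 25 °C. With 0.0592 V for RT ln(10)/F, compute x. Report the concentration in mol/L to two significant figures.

0.0035 M

Cr³⁺/Cr is the cathode, K⁺/K the anode: E°cell = +2.13 V, n = 3.
Overall reaction: Cr³⁺(aq) + 3 K(s) → Cr(s) + 3 K⁺(aq); Q = [K⁺]^3/[Cr³⁺]^1.
From E = E° − (0.0592/n) log Q: log Q = (E° − E)·n/0.0592 = (+2.13 − (+2.246))·3/0.0592 = -5.8784.
So 1·log[Cr³⁺] = 3·log(0.00166) − log Q = -8.3397 − (-5.8784) = -2.4613; [Cr³⁺] = 10^(-2.4613) ≈ 0.0035 M.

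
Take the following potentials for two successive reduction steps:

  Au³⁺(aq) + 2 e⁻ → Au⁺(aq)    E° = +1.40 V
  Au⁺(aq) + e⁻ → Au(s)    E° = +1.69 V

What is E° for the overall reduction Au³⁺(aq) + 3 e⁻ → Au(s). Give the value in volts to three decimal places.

Adding the free-energy changes (−nFE°) of the two steps gives −n₃FE°₃ = −n₁FE°₁ − n₂FE°₂.
E°₃ = (2×+1.40 + 1×+1.69) / 3 = (+4.490) / 3 = +1.497 V.

+1.497 V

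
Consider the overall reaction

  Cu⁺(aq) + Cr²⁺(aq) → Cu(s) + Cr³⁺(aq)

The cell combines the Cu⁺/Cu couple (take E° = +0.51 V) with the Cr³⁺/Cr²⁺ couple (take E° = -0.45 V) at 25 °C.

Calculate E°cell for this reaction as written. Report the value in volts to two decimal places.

The Cu⁺/Cu couple has the higher reduction potential, so it is the cathode; Cr³⁺/Cr²⁺ is oxidised at the anode.
E°cell = E°(cathode) − E°(anode) = (+0.51) − (-0.45) = +0.96 V.

+0.96 V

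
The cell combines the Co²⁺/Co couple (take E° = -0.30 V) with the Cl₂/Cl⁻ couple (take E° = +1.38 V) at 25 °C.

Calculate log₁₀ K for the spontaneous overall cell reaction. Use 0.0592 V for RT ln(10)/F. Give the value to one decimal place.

56.8

Cathode: Cl₂/Cl⁻; anode: Co²⁺/Co. E°cell = +1.68 V, n = 2.
log K = nE°cell / 0.0592 = (2)(+1.68) / 0.0592 = 56.8.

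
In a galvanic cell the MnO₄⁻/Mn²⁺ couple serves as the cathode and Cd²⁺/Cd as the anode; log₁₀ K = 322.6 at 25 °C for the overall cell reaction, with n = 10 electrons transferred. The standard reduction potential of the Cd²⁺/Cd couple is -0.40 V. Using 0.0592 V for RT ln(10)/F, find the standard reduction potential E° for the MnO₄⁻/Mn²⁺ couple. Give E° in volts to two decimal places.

E°cell = (0.0592/n)·log K = (0.0592/10)(322.6) = +1.910 V.
Since MnO₄⁻/Mn²⁺ is the cathode and Cd²⁺/Cd the anode, E°cell = E°(MnO₄⁻/Mn²⁺) − E°(Cd²⁺/Cd).
So E°(MnO₄⁻/Mn²⁺) = E°cell + E°(Cd²⁺/Cd) = +1.910 + (-0.40) = +1.51 V.

+1.51 V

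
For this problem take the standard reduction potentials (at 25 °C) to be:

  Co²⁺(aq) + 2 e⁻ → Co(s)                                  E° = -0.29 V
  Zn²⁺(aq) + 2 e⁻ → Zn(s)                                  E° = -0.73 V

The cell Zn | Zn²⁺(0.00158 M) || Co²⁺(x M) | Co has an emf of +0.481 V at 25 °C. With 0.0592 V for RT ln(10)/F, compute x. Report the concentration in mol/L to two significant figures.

0.038 M

Co²⁺/Co is the cathode, Zn²⁺/Zn the anode: E°cell = +0.44 V, n = 2.
Overall reaction: Co²⁺(aq) + Zn(s) → Co(s) + Zn²⁺(aq); Q = [Zn²⁺]^1/[Co²⁺]^1.
From E = E° − (0.0592/n) log Q: log Q = (E° − E)·n/0.0592 = (+0.44 − (+0.481))·2/0.0592 = -1.3851.
So 1·log[Co²⁺] = 1·log(0.00158) − log Q = -2.8013 − (-1.3851) = -1.4162; [Co²⁺] = 10^(-1.4162) ≈ 0.038 M.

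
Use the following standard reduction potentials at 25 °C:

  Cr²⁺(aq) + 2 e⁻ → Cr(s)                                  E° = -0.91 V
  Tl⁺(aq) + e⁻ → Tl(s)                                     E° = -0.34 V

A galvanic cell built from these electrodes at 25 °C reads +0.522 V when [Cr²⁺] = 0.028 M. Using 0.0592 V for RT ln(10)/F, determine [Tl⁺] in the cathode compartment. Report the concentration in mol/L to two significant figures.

0.026 M

Tl⁺/Tl is the cathode, Cr²⁺/Cr the anode: E°cell = +0.57 V, n = 2.
Overall reaction: 2 Tl⁺(aq) + Cr(s) → 2 Tl(s) + Cr²⁺(aq); Q = [Cr²⁺]^1/[Tl⁺]^2.
From E = E° − (0.0592/n) log Q: log Q = (E° − E)·n/0.0592 = (+0.57 − (+0.522))·2/0.0592 = 1.6216.
So 2·log[Tl⁺] = 1·log(0.028) − log Q = -1.5528 − (1.6216) = -3.1744; log[Tl⁺] = -3.1744 / 2 = -1.5872; [Tl⁺] = 10^(-1.5872) ≈ 0.026 M.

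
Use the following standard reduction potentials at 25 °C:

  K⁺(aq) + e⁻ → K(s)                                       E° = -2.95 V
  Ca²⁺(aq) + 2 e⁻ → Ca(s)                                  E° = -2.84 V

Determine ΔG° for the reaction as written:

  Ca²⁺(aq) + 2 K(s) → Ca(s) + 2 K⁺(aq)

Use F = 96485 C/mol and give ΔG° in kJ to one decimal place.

As written, Ca²⁺/Ca is reduced (cathode) and K⁺/K is oxidised (anode), so E°cell = (-2.84) − (-2.95) = +0.11 V.
Balancing electrons gives n = 2.
ΔG° = −nFE° = −(2)(96485)(+0.11) = -21,227 J = -21.2 kJ.

-21.2 kJ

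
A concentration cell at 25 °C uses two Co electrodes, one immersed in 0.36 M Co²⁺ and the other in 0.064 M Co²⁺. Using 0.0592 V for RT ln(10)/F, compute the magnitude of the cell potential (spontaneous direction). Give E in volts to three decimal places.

+0.022 V

For a concentration cell E°cell = 0. The 0.36 M side is the cathode (reduction is favoured where [Co²⁺] is higher).
With n = 2, E = −(0.0592/2) log([Co²⁺]ₐₙ/[Co²⁺]꜀ₐₜ) = −(0.0592/2) log(0.064/0.36) = −(0.0592/2)(-0.750) = +0.022 V.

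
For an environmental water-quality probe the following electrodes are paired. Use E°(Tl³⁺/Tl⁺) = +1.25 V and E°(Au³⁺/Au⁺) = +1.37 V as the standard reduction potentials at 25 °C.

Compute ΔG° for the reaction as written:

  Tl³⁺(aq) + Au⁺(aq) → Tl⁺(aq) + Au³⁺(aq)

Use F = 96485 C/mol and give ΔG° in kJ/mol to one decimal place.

As written, Tl³⁺/Tl⁺ is reduced (cathode) and Au³⁺/Au⁺ is oxidised (anode), so E°cell = (+1.25) − (+1.37) = -0.12 V.
Balancing electrons gives n = 2.
ΔG° = −nFE° = −(2)(96485)(-0.12) = 23,156 J = +23.2 kJ/mol.

+23.2 kJ/mol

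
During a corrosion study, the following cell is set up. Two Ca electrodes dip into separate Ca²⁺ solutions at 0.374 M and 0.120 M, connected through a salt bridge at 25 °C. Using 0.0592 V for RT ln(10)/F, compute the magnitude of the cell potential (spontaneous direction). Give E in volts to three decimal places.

For a concentration cell E°cell = 0. The 0.374 M side is the cathode (reduction is favoured where [Ca²⁺] is higher).
With n = 2, E = −(0.0592/2) log([Ca²⁺]ₐₙ/[Ca²⁺]꜀ₐₜ) = −(0.0592/2) log(0.12/0.374) = −(0.0592/2)(-0.494) = +0.015 V.

+0.015 V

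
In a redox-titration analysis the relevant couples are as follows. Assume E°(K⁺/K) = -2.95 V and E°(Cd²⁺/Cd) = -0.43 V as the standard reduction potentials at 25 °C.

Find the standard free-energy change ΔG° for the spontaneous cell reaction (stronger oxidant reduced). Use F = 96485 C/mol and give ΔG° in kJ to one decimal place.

-486.3 kJ

Cd²⁺/Cd (E° = -0.43 V) is the cathode; K⁺/K (E° = -2.95 V) is the anode, so E°cell = +2.52 V.
Balancing electrons gives n = 2 (lcm of 2 and 1).
ΔG° = −nFE° = −(2)(96485)(+2.52) = -486,284 J = -486.3 kJ.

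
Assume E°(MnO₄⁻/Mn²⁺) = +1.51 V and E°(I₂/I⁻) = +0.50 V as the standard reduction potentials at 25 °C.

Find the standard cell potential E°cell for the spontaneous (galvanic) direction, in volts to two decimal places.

+1.01 V

The MnO₄⁻/Mn²⁺ couple has the higher reduction potential, so it is the cathode; I₂/I⁻ is oxidised at the anode.
E°cell = E°(cathode) − E°(anode) = (+1.51) − (+0.50) = +1.01 V.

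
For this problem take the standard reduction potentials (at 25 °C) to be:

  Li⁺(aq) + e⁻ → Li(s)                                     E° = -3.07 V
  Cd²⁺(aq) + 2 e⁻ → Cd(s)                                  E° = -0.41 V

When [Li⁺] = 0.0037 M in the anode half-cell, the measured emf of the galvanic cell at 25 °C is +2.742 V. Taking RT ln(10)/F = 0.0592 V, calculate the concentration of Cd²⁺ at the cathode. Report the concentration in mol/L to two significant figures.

0.0081 M

Cd²⁺/Cd is the cathode, Li⁺/Li the anode: E°cell = +2.66 V, n = 2.
Overall reaction: Cd²⁺(aq) + 2 Li(s) → Cd(s) + 2 Li⁺(aq); Q = [Li⁺]^2/[Cd²⁺]^1.
From E = E° − (0.0592/n) log Q: log Q = (E° − E)·n/0.0592 = (+2.66 − (+2.742))·2/0.0592 = -2.7703.
So 1·log[Cd²⁺] = 2·log(0.0037) − log Q = -4.8636 − (-2.7703) = -2.0933; [Cd²⁺] = 10^(-2.0933) ≈ 0.0081 M.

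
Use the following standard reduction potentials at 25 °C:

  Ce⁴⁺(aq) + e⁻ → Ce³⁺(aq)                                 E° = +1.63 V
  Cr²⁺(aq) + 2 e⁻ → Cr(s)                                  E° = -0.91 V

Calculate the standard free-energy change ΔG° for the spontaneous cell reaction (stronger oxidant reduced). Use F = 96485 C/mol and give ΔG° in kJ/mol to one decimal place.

-490.1 kJ/mol

Ce⁴⁺/Ce³⁺ (E° = +1.63 V) is the cathode; Cr²⁺/Cr (E° = -0.91 V) is the anode, so E°cell = +2.54 V.
Balancing electrons gives n = 2 (lcm of 1 and 2).
ΔG° = −nFE° = −(2)(96485)(+2.54) = -490,144 J = -490.1 kJ/mol.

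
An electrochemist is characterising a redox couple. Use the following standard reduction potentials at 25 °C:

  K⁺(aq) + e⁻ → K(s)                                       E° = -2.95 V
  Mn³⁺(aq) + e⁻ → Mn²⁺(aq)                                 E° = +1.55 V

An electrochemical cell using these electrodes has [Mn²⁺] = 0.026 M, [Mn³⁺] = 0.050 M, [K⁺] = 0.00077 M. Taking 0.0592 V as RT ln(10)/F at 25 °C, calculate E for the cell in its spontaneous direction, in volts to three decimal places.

+4.701 V

Mn³⁺/Mn²⁺ is the cathode (higher E°), K⁺/K the anode: E°cell = +1.55 − (-2.95) = +4.50 V, n = 1.
Overall: Mn³⁺(aq) + K(s) → Mn²⁺(aq) + K⁺(aq)
Q = [Mn²⁺]·[K⁺] / ([Mn³⁺]); log Q = -3.398.
E = E° − (0.0592/n) log Q = +4.50 − (0.0592/1)(-3.398) = +4.701 V.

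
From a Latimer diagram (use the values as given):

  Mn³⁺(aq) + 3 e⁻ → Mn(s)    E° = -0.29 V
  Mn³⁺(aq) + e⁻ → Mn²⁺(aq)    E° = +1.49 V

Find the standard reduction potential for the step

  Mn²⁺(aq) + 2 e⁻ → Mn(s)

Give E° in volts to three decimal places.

Sequential free energies add, so n₃E°₃ = n₁E°₁ + n₂E°₂.
With n₃ = 3, and the known step contributing 1×(+1.49) V, the unknown satisfies 2·E° = 3×(-0.29) − 1×(+1.49) = -2.360.
E° = -2.360 / 2 = -1.180 V.

-1.180 V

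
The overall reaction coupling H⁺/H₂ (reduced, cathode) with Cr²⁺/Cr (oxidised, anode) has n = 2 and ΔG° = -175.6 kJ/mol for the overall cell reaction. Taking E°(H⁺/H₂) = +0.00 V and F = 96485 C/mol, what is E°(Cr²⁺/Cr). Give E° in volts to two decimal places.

E°cell = −ΔG°/(nF) = −(-175.6×10³)/((2)(96485)) = +0.910 V.
Since H⁺/H₂ is the cathode and Cr²⁺/Cr the anode, E°cell = E°(H⁺/H₂) − E°(Cr²⁺/Cr).
So E°(Cr²⁺/Cr) = E°(H⁺/H₂) − E°cell = (+0.00) − (+0.910) = -0.91 V.

-0.91 V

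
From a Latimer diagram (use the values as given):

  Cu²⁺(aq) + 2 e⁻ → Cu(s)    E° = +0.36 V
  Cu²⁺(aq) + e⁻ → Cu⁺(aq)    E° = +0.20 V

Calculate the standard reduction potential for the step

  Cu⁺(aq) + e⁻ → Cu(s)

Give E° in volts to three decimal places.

Sequential free energies add, so n₃E°₃ = n₁E°₁ + n₂E°₂.
With n₃ = 2, and the known step contributing 1×(+0.20) V, the unknown satisfies 1·E° = 2×(+0.36) − 1×(+0.20) = +0.520.
E° = +0.520 / 1 = +0.520 V.

+0.520 V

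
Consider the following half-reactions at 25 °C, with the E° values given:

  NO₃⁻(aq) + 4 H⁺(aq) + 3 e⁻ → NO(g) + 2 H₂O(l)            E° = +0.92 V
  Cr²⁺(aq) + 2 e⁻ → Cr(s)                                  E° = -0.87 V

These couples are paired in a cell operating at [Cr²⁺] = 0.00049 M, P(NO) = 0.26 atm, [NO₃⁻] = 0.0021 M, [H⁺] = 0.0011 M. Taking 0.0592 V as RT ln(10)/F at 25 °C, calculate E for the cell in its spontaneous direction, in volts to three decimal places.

NO₃⁻/NO is the cathode (higher E°), Cr²⁺/Cr the anode: E°cell = +0.92 − (-0.87) = +1.79 V, n = 6.
Overall: 2 NO₃⁻(aq) + 8 H⁺(aq) + 3 Cr(s) → 2 NO(g) + 4 H₂O(l) + 3 Cr²⁺(aq)
Q = P(NO)^2·[Cr²⁺]^3 / ([NO₃⁻]^2·[H⁺]^8); log Q = 17.925.
E = E° − (0.0592/n) log Q = +1.79 − (0.0592/6)(17.925) = +1.613 V.

+1.613 V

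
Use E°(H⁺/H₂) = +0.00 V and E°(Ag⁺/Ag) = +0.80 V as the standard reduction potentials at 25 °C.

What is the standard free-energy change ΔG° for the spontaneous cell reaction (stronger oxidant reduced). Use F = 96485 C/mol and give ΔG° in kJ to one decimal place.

Ag⁺/Ag (E° = +0.80 V) is the cathode; H⁺/H₂ (E° = +0.00 V) is the anode, so E°cell = +0.80 V.
Balancing electrons gives n = 2 (lcm of 1 and 2).
ΔG° = −nFE° = −(2)(96485)(+0.80) = -154,376 J = -154.4 kJ.

-154.4 kJ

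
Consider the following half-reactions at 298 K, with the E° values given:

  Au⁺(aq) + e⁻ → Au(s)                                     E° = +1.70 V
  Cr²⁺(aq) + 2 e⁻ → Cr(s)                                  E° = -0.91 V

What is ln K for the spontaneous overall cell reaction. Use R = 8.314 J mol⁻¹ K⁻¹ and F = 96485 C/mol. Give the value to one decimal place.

203.3

Cathode: Au⁺/Au; anode: Cr²⁺/Cr. E°cell = (+1.70) − (-0.91) = +2.61 V, with n = 2.
ΔG° = −nFE° = −RT ln K, so ln K = nFE°/(RT) = (2)(96485)(+2.61) / ((8.314)(298)) = 203.284.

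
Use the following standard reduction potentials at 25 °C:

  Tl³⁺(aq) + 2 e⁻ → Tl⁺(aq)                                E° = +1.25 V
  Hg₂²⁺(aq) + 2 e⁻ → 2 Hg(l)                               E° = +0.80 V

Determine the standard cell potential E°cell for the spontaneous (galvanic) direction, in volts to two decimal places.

The Tl³⁺/Tl⁺ couple has the higher reduction potential, so it is the cathode; Hg₂²⁺/Hg is oxidised at the anode.
E°cell = E°(cathode) − E°(anode) = (+1.25) − (+0.80) = +0.45 V.

+0.45 V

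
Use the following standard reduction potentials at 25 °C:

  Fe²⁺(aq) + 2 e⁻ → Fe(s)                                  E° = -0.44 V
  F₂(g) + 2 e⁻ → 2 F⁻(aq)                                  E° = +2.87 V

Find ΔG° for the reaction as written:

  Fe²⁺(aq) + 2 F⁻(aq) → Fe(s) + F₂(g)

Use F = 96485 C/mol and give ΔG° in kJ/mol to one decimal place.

As written, Fe²⁺/Fe is reduced (cathode) and F₂/F⁻ is oxidised (anode), so E°cell = (-0.44) − (+2.87) = -3.31 V.
Balancing electrons gives n = 2.
ΔG° = −nFE° = −(2)(96485)(-3.31) = 638,731 J = +638.7 kJ/mol.

+638.7 kJ/mol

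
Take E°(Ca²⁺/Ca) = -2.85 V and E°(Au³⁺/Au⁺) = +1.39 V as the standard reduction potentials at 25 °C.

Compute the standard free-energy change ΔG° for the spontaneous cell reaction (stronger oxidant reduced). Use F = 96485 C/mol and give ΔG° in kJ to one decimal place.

-818.2 kJ

Au³⁺/Au⁺ (E° = +1.39 V) is the cathode; Ca²⁺/Ca (E° = -2.85 V) is the anode, so E°cell = +4.24 V.
Balancing electrons gives n = 2 (lcm of 2 and 2).
ΔG° = −nFE° = −(2)(96485)(+4.24) = -818,193 J = -818.2 kJ.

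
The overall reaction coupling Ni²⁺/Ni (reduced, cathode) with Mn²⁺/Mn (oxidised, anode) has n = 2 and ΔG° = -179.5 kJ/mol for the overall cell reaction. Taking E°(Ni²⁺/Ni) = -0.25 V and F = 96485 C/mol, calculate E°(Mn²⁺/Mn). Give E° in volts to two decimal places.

-1.18 V

E°cell = −ΔG°/(nF) = −(-179.5×10³)/((2)(96485)) = +0.930 V.
Since Ni²⁺/Ni is the cathode and Mn²⁺/Mn the anode, E°cell = E°(Ni²⁺/Ni) − E°(Mn²⁺/Mn).
So E°(Mn²⁺/Mn) = E°(Ni²⁺/Ni) − E°cell = (-0.25) − (+0.930) = -1.18 V.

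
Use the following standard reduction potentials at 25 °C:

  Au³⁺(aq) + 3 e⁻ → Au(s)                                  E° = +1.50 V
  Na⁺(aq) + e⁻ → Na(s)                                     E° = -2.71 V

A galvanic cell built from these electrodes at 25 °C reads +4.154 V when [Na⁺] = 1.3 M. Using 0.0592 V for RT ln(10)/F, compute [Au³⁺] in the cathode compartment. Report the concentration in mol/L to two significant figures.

0.0032 M

Au³⁺/Au is the cathode, Na⁺/Na the anode: E°cell = +4.21 V, n = 3.
Overall reaction: Au³⁺(aq) + 3 Na(s) → Au(s) + 3 Na⁺(aq); Q = [Na⁺]^3/[Au³⁺]^1.
From E = E° − (0.0592/n) log Q: log Q = (E° − E)·n/0.0592 = (+4.21 − (+4.154))·3/0.0592 = 2.8378.
So 1·log[Au³⁺] = 3·log(1.3) − log Q = 0.3418 − (2.8378) = -2.4960; [Au³⁺] = 10^(-2.4960) ≈ 0.0032 M.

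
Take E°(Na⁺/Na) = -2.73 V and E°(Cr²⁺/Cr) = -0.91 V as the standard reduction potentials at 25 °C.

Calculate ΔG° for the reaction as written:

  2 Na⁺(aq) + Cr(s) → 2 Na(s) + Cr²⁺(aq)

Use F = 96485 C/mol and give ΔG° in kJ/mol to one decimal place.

As written, Na⁺/Na is reduced (cathode) and Cr²⁺/Cr is oxidised (anode), so E°cell = (-2.73) − (-0.91) = -1.82 V.
Balancing electrons gives n = 2.
ΔG° = −nFE° = −(2)(96485)(-1.82) = 351,205 J = +351.2 kJ/mol.

+351.2 kJ/mol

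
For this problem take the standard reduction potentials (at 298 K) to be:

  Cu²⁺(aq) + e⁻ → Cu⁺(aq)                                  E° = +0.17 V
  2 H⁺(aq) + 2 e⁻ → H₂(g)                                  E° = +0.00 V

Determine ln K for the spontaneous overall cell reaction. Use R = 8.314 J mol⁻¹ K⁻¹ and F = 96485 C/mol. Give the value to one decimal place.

Cathode: Cu²⁺/Cu⁺; anode: H⁺/H₂. E°cell = (+0.17) − (+0.00) = +0.17 V, with n = 2.
ΔG° = −nFE° = −RT ln K, so ln K = nFE°/(RT) = (2)(96485)(+0.17) / ((8.314)(298)) = 13.241.

13.2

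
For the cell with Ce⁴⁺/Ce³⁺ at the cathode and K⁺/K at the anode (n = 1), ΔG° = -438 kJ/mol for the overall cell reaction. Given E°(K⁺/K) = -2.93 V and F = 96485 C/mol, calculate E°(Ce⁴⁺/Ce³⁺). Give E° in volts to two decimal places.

+1.61 V

E°cell = −ΔG°/(nF) = −(-438×10³)/((1)(96485)) = +4.540 V.
Since Ce⁴⁺/Ce³⁺ is the cathode and K⁺/K the anode, E°cell = E°(Ce⁴⁺/Ce³⁺) − E°(K⁺/K).
So E°(Ce⁴⁺/Ce³⁺) = E°cell + E°(K⁺/K) = +4.540 + (-2.93) = +1.61 V.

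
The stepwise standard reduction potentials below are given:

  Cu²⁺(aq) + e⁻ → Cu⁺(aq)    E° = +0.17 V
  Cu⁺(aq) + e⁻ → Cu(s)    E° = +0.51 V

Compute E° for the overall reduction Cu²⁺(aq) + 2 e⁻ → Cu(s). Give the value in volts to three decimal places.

+0.340 V

Since ΔG° = −nFE° is additive over sequential reductions, n₃E°₃ = n₁E°₁ + n₂E°₂.
E°₃ = (1×+0.17 + 1×+0.51) / 2 = (+0.680) / 2 = +0.340 V.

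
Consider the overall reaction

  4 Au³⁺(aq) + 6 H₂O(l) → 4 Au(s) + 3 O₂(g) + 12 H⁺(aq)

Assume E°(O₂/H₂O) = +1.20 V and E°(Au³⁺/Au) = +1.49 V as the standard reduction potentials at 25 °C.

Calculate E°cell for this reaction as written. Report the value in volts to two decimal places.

+0.29 V

The Au³⁺/Au couple has the higher reduction potential, so it is the cathode; O₂/H₂O is oxidised at the anode.
E°cell = E°(cathode) − E°(anode) = (+1.49) − (+1.20) = +0.29 V.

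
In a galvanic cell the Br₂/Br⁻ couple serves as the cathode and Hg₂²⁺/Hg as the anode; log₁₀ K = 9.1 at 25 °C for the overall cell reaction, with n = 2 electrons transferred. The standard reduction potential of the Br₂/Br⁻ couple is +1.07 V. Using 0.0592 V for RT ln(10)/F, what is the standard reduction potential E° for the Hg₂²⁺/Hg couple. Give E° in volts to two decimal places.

E°cell = (0.0592/n)·log K = (0.0592/2)(9.1) = +0.269 V.
Since Br₂/Br⁻ is the cathode and Hg₂²⁺/Hg the anode, E°cell = E°(Br₂/Br⁻) − E°(Hg₂²⁺/Hg).
So E°(Hg₂²⁺/Hg) = E°(Br₂/Br⁻) − E°cell = (+1.07) − (+0.269) = +0.80 V.

+0.80 V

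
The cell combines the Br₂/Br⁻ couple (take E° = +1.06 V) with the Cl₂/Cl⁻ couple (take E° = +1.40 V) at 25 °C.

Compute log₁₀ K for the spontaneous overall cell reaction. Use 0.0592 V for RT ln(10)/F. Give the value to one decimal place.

Cathode: Cl₂/Cl⁻; anode: Br₂/Br⁻. E°cell = +0.34 V, n = 2.
log K = nE°cell / 0.0592 = (2)(+0.34) / 0.0592 = 11.5.

11.5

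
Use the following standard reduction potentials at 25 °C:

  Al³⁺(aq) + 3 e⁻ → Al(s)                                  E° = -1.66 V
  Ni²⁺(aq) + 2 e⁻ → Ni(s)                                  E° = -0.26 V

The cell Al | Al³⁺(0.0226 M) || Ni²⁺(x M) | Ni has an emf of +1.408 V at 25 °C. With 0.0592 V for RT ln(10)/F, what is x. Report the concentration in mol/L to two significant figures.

Ni²⁺/Ni is the cathode, Al³⁺/Al the anode: E°cell = +1.40 V, n = 6.
Overall reaction: 3 Ni²⁺(aq) + 2 Al(s) → 3 Ni(s) + 2 Al³⁺(aq); Q = [Al³⁺]^2/[Ni²⁺]^3.
From E = E° − (0.0592/n) log Q: log Q = (E° − E)·n/0.0592 = (+1.40 − (+1.408))·6/0.0592 = -0.8108.
So 3·log[Ni²⁺] = 2·log(0.0226) − log Q = -3.2918 − (-0.8108) = -2.4810; log[Ni²⁺] = -2.4810 / 3 = -0.8270; [Ni²⁺] = 10^(-0.8270) ≈ 0.15 M.

0.15 M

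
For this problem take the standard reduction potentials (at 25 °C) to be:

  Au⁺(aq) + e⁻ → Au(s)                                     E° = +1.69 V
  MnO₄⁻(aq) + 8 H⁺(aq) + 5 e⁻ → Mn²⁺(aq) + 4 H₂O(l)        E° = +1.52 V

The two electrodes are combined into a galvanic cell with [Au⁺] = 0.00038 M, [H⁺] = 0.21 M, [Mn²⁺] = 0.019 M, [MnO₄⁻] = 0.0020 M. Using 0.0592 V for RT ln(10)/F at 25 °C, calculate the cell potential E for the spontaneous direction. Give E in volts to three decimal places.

Au⁺/Au is the cathode (higher E°), MnO₄⁻/Mn²⁺ the anode: E°cell = +1.69 − (+1.52) = +0.17 V, n = 5.
Overall: 5 Au⁺(aq) + Mn²⁺(aq) + 4 H₂O(l) → 5 Au(s) + MnO₄⁻(aq) + 8 H⁺(aq)
Q = [MnO₄⁻]·[H⁺]^8 / ([Au⁺]^5·[Mn²⁺]); log Q = 10.701.
E = E° − (0.0592/n) log Q = +0.17 − (0.0592/5)(10.701) = +0.043 V.

+0.043 V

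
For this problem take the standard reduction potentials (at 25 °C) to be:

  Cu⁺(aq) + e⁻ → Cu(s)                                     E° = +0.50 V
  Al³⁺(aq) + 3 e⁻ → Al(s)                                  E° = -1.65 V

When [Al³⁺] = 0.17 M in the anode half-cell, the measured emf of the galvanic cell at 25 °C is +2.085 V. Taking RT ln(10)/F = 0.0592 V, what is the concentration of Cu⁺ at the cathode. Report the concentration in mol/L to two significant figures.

Cu⁺/Cu is the cathode, Al³⁺/Al the anode: E°cell = +2.15 V, n = 3.
Overall reaction: 3 Cu⁺(aq) + Al(s) → 3 Cu(s) + Al³⁺(aq); Q = [Al³⁺]^1/[Cu⁺]^3.
From E = E° − (0.0592/n) log Q: log Q = (E° − E)·n/0.0592 = (+2.15 − (+2.085))·3/0.0592 = 3.2939.
So 3·log[Cu⁺] = 1·log(0.17) − log Q = -0.7696 − (3.2939) = -4.0635; log[Cu⁺] = -4.0635 / 3 = -1.3545; [Cu⁺] = 10^(-1.3545) ≈ 0.044 M.

0.044 M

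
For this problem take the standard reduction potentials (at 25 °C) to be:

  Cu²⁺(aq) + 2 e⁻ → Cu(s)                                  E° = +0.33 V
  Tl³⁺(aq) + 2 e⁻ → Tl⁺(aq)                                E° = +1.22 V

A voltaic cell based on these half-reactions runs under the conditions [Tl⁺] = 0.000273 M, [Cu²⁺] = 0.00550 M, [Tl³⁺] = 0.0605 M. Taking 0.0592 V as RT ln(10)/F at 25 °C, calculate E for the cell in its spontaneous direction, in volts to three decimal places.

Tl³⁺/Tl⁺ is the cathode (higher E°), Cu²⁺/Cu the anode: E°cell = +1.22 − (+0.33) = +0.89 V, n = 2.
Overall: Tl³⁺(aq) + Cu(s) → Tl⁺(aq) + Cu²⁺(aq)
Q = [Tl⁺]·[Cu²⁺] / ([Tl³⁺]); log Q = -4.605.
E = E° − (0.0592/n) log Q = +0.89 − (0.0592/2)(-4.605) = +1.026 V.

+1.026 V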